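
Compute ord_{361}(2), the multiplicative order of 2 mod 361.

342

By Lagrange's theorem, ord_361(2) divides φ(361) = φ(19^2) = 19·(19−1) = 342 = 2 · 3^2 · 19.
Divisors of 342: 1, 2, 3, 6, 9, 18, 19, 38, 57, 114, 171, 342.
Compute 2^d (mod 361) for the divisors d until we hit 1:
2^1 ≡ 2 (mod 361)
2^2 ≡ 4 (mod 361)
2^3 ≡ 8 (mod 361)
2^6 ≡ 64 (mod 361)
2^9 ≡ 151 (mod 361)
2^18 ≡ 58 (mod 361)
2^19 ≡ 116 (mod 361)
2^38 ≡ 99 (mod 361)
2^57 ≡ 293 (mod 361)
2^114 ≡ 292 (mod 361)
2^171 ≡ 360 (mod 361)
2^342 ≡ 1 (mod 361) ✓
The smallest such exponent is 342, so the order of 2 is 342.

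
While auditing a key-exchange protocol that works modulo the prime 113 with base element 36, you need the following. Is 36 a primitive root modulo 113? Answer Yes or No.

φ(113) = 113 − 1 = 112 = 2^4 · 7.
36 is a primitive root mod 113 iff 36^(φ(113)/q) ≢ 1 for every prime q | φ(113), i.e. q ∈ {2, 7}.
36^56 ≡ 1 (mod 113)  [q = 2: ≡ 1 ✗]
36^16 ≡ 109 (mod 113)  [q = 7: ≢ 1 ✓]
Since 36^56 ≡ 1, the order of 36 divides 56 < 112, so 36 is not a primitive root.

No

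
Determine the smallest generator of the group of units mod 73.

φ(73) = 73 − 1 = 72 = 2^3 · 3^2.
g is a primitive root iff g^(72/q) ≢ 1 (mod 73) for each prime q ∈ {2, 3}.
g = 2: 2^36 ≡ 1 — hits 1, so not a primitive root.
g = 3: 3^36 ≡ 1 — hits 1, so not a primitive root.
g = 4: 4^36 ≡ 1 — hits 1, so not a primitive root.
g = 5: 5^36 ≡ 72; 5^24 ≡ 8 — none is 1, so 5 is a primitive root.
So 5 is the smallest generator of (Z/73Z)^×.

5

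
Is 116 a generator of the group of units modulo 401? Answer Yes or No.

φ(401) = 401 − 1 = 400 = 2^4 · 5^2.
It suffices to check that the order of 116 is not a proper divisor of 400: compute 116^(400/q) for q ∈ {2, 5}.
116^200 ≡ 1 (mod 401)  [q = 2: ≡ 1 ✗]
116^80 ≡ 372 (mod 401)  [q = 5: ≢ 1 ✓]
Since 116^200 ≡ 1, the order of 116 divides 200 < 400, so 116 is not a primitive root.

No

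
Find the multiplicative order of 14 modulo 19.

18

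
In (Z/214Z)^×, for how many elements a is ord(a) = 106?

φ(214) = φ(2)·φ(107) = 1·106 = 106 = 2 · 53.
In a cyclic group of order 106, there are φ(d) elements of order d for each divisor d of 106, and zero for non-divisors.
106 = 2 · 53 divides 106, and φ(106) = 52.

52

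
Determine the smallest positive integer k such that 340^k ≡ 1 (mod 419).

The order of 340 must divide φ(419) = 419 − 1 = 418 = 2 · 11 · 19.
Divisors of 418: 1, 2, 11, 19, 22, 38, 209, 418.
Check 340^d mod 419 for each divisor in increasing order:
340^1 ≡ 340
340^2 ≡ 375
340^11 ≡ 305
340^19 ≡ 267
340^22 ≡ 7
340^38 ≡ 59
340^209 ≡ 418
340^418 ≡ 1
Hence ord(340) = 418.

418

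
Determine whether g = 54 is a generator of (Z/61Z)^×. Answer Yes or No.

Yes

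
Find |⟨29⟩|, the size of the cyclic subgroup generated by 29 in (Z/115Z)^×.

22

ord(29) | φ(115) = φ(5·23) = (5−1)·(23−1) = 4·22 = 88 = 2^3 · 11.
Divisors of 88: 1, 2, 4, 8, 11, 22, 44, 88.
Compute 29^d (mod 115) for the divisors d until we hit 1:
29^1 ≡ 29
29^2 ≡ 36
29^4 ≡ 31
29^8 ≡ 41
29^11 ≡ 24
29^22 ≡ 1
Therefore the multiplicative order of 29 modulo 115 is 22.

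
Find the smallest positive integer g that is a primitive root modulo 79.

φ(79) = 79 − 1 = 78 = 2 · 3 · 13.
Test candidates g = 2, 3, … against the prime factors q ∈ {2, 3, 13} of φ(79): g is a generator iff g^(78/q) ≢ 1 for every such q.
g = 2: 2^39 ≡ 1 — hits 1, so not a primitive root.
g = 3: 3^39 ≡ 78; 3^26 ≡ 23; 3^6 ≡ 18 — none is 1, so 3 is a primitive root.
The smallest primitive root modulo 79 is 3.

3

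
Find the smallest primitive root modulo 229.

6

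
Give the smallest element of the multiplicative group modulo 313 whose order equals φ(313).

10

φ(313) = 313 − 1 = 312 = 2^3 · 3 · 13.
g is a primitive root iff g^(312/q) ≢ 1 (mod 313) for each prime q ∈ {2, 3, 13}.
g = 2: 2^156 ≡ 1 — hits 1, so not a primitive root.
g = 3: 3^156 ≡ 1 — hits 1, so not a primitive root.
g = 4: 4^156 ≡ 1 — hits 1, so not a primitive root.
g = 5: 5^156 ≡ 312; 5^104 ≡ 1 — hits 1, so not a primitive root.
g = 6: 6^156 ≡ 1 — hits 1, so not a primitive root.
g = 7: 7^156 ≡ 312; 7^104 ≡ 1 — hits 1, so not a primitive root.
g = 8: 8^156 ≡ 1 — hits 1, so not a primitive root.
g = 9: 9^156 ≡ 1 — hits 1, so not a primitive root.
g = 10: 10^156 ≡ 312; 10^104 ≡ 214; 10^24 ≡ 103 — none is 1, so 10 is a primitive root.
Hence the least primitive root of 313 is 10.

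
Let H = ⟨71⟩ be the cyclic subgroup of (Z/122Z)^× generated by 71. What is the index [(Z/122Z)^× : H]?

1

Since 71 ∈ (Z/122Z)^×, its order divides φ(122) = φ(2)·φ(61) = 1·60 = 60 = 2^2 · 3 · 5.
Divisors of 60: 1, 2, 3, 4, 5, 6, 10, 12, 15, 20, 30, 60.
Check 71^d mod 122 for each divisor in increasing order:
71^1 ≡ 71
71^2 ≡ 39
71^3 ≡ 85
71^4 ≡ 57
71^5 ≡ 21
71^6 ≡ 27
71^10 ≡ 75
71^12 ≡ 119
71^15 ≡ 111
71^20 ≡ 13
71^30 ≡ 121
71^60 ≡ 1
Thus |⟨71⟩| = ord(71) = 60.
The index is φ(122) / ord(71) = 60 / 60 = 1.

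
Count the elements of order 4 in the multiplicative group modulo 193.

2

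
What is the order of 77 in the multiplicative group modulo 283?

The order of 77 must divide φ(283) = 283 − 1 = 282 = 2 · 3 · 47.
Divisors of 282: 1, 2, 3, 6, 47, 94, 141, 282.
Compute 77^d (mod 283) for the divisors d until we hit 1:
77^1 ≡ 77 (mod 283)
77^2 ≡ 269 (mod 283)
77^3 ≡ 54 (mod 283)
77^6 ≡ 86 (mod 283)
77^47 ≡ 44 (mod 283)
77^94 ≡ 238 (mod 283)
77^141 ≡ 1 (mod 283) ✓
So ord_283(77) = 141.

141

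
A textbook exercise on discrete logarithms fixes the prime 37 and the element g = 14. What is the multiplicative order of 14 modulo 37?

12

Since 14 ∈ (Z/37Z)^×, its order divides φ(37) = 37 − 1 = 36 = 2^2 · 3^2.
Divisors of 36: 1, 2, 3, 4, 6, 9, 12, 18, 36.
Compute 14^d (mod 37) for the divisors d until we hit 1:
14^1 ≡ 14
14^2 ≡ 11
14^3 ≡ 6
14^4 ≡ 10
14^6 ≡ 36
14^9 ≡ 31
14^12 ≡ 1
Therefore the multiplicative order of 14 modulo 37 is 12.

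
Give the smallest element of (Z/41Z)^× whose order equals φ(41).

φ(41) = 41 − 1 = 40 = 2^3 · 5.
Test candidates g = 2, 3, … against the prime factors q ∈ {2, 5} of φ(41): g is a generator iff g^(40/q) ≢ 1 for every such q.
g = 2: 2^20 ≡ 1 — hits 1, so not a primitive root.
g = 3: 3^20 ≡ 40; 3^8 ≡ 1 — hits 1, so not a primitive root.
g = 4: 4^20 ≡ 1 — hits 1, so not a primitive root.
g = 5: 5^20 ≡ 1 — hits 1, so not a primitive root.
g = 6: 6^20 ≡ 40; 6^8 ≡ 10 — none is 1, so 6 is a primitive root.
So 6 is the smallest generator of (Z/41Z)^×.

6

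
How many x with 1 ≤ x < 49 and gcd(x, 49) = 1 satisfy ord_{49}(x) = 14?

6

φ(49) = φ(7^2) = 7·(7−1) = 42 = 2 · 3 · 7.
Since (Z/49Z)^× is cyclic of order 42, the number of elements of order d is φ(d) when d | 42 and 0 otherwise.
14 = 2 · 7 divides 42, and φ(14) = 6.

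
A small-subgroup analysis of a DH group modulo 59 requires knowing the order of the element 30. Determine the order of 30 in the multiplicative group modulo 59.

Since 30 ∈ (Z/59Z)^×, its order divides φ(59) = 59 − 1 = 58 = 2 · 29.
Divisors of 58: 1, 2, 29, 58.
Check 30^d mod 59 for each divisor in increasing order:
30^1 ≡ 30
30^2 ≡ 15
30^29 ≡ 58
30^58 ≡ 1
Therefore the multiplicative order of 30 modulo 59 is 58.

58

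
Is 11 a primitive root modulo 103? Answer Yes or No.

φ(103) = 103 − 1 = 102 = 2 · 3 · 17.
An element g generates (Z/103Z)^× iff g^(102/q) ≢ 1 (mod 103) for each prime q ∈ {2, 3, 17}.
11^51 ≡ 102 (mod 103)  [q = 2: ≢ 1 ✓]
11^34 ≡ 56 (mod 103)  [q = 3: ≢ 1 ✓]
11^6 ≡ 64 (mod 103)  [q = 17: ≢ 1 ✓]
None equal 1, so ord_103(11) = 102: 11 is a primitive root.

Yes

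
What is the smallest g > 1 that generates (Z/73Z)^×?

φ(73) = 73 − 1 = 72 = 2^3 · 3^2.
g is a primitive root iff g^(72/q) ≢ 1 (mod 73) for each prime q ∈ {2, 3}.
g = 2: 2^36 ≡ 1 — hits 1, so not a primitive root.
g = 3: 3^36 ≡ 1 — hits 1, so not a primitive root.
g = 4: 4^36 ≡ 1 — hits 1, so not a primitive root.
g = 5: 5^36 ≡ 72; 5^24 ≡ 8 — none is 1, so 5 is a primitive root.
The smallest primitive root modulo 73 is 5.

5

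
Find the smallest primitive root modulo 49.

3

φ(49) = φ(7^2) = 7·(7−1) = 42 = 2 · 3 · 7.
g is a primitive root iff g^(42/q) ≢ 1 (mod 49) for each prime q ∈ {2, 3, 7}.
g = 2: 2^21 ≡ 1 — hits 1, so not a primitive root.
g = 3: 3^21 ≡ 48; 3^14 ≡ 30; 3^6 ≡ 43 — none is 1, so 3 is a primitive root.
So 3 is the smallest generator of (Z/49Z)^×.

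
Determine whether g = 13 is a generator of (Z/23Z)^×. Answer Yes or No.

No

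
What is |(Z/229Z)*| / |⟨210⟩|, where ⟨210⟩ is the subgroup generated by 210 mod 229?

Since 210 ∈ (Z/229Z)^×, its order divides φ(229) = 229 − 1 = 228 = 2^2 · 3 · 19.
Divisors of 228: 1, 2, 3, 4, 6, 12, 19, 38, 57, 76, 114, 228.
Test each divisor d:
210^1 ≡ 210 (mod 229)
210^2 ≡ 132 (mod 229)
210^3 ≡ 11 (mod 229)
210^4 ≡ 20 (mod 229)
210^6 ≡ 121 (mod 229)
210^12 ≡ 214 (mod 229)
210^19 ≡ 135 (mod 229)
210^38 ≡ 134 (mod 229)
210^57 ≡ 228 (mod 229)
210^76 ≡ 94 (mod 229)
210^114 ≡ 1 (mod 229) ✓
Thus |⟨210⟩| = ord(210) = 114.
[(Z/229Z)^× : ⟨210⟩] = 228/114 = 2.

2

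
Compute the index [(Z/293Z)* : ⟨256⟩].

4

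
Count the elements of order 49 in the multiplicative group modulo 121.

0

φ(121) = φ(11^2) = 11·(11−1) = 110 = 2 · 5 · 11.
(Z/121Z)^× is cyclic (|G| = 110); a cyclic group of order m has exactly φ(d) elements of each order d | m, and none otherwise.
Here 110 is not a multiple of 49, so there are no elements of order 49.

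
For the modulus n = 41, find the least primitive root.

φ(41) = 41 − 1 = 40 = 2^3 · 5.
g is a primitive root iff g^(40/q) ≢ 1 (mod 41) for each prime q ∈ {2, 5}.
g = 2: 2^20 ≡ 1 — hits 1, so not a primitive root.
g = 3: 3^20 ≡ 40; 3^8 ≡ 1 — hits 1, so not a primitive root.
g = 4: 4^20 ≡ 1 — hits 1, so not a primitive root.
g = 5: 5^20 ≡ 1 — hits 1, so not a primitive root.
g = 6: 6^20 ≡ 40; 6^8 ≡ 10 — none is 1, so 6 is a primitive root.
So 6 is the smallest generator of (Z/41Z)^×.

6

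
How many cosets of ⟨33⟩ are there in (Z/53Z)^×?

1

The order of 33 must divide φ(53) = 53 − 1 = 52 = 2^2 · 13.
Divisors of 52: 1, 2, 4, 13, 26, 52.
Test each divisor d:
33^1 ≡ 33 (mod 53)
33^2 ≡ 29 (mod 53)
33^4 ≡ 46 (mod 53)
33^13 ≡ 23 (mod 53)
33^26 ≡ 52 (mod 53)
33^52 ≡ 1 (mod 53) ✓
Thus |⟨33⟩| = ord(33) = 52.
Index = |(Z/53Z)^×| / |⟨33⟩| = 52 / 52 = 1.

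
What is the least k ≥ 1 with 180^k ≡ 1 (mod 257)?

By Lagrange's theorem, ord_257(180) divides φ(257) = 257 − 1 = 256 = 2^8.
Divisors of 256: 1, 2, 4, 8, 16, 32, 64, 128, 256.
Check 180^d mod 257 for each divisor in increasing order:
180^1 ≡ 180 (mod 257)
180^2 ≡ 18 (mod 257)
180^4 ≡ 67 (mod 257)
180^8 ≡ 120 (mod 257)
180^16 ≡ 8 (mod 257)
180^32 ≡ 64 (mod 257)
180^64 ≡ 241 (mod 257)
180^128 ≡ 256 (mod 257)
180^256 ≡ 1 (mod 257) ✓
Hence ord(180) = 256.

256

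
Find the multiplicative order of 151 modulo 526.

Since 151 ∈ (Z/526Z)^×, its order divides φ(526) = φ(2)·φ(263) = 1·262 = 262 = 2 · 131.
Divisors of 262: 1, 2, 131, 262.
Compute 151^d (mod 526) for the divisors d until we hit 1:
151^1 ≡ 151 (mod 526)
151^2 ≡ 183 (mod 526)
151^131 ≡ 1 (mod 526) ✓
The smallest such exponent is 131, so the order of 151 is 131.

131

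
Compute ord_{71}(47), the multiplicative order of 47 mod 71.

70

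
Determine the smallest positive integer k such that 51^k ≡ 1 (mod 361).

342

The order of 51 must divide φ(361) = φ(19^2) = 19·(19−1) = 342 = 2 · 3^2 · 19.
Divisors of 342: 1, 2, 3, 6, 9, 18, 19, 38, 57, 114, 171, 342.
Check 51^d mod 361 for each divisor in increasing order:
51^1 ≡ 51 (mod 361)
51^2 ≡ 74 (mod 361)
51^3 ≡ 164 (mod 361)
51^6 ≡ 182 (mod 361)
51^9 ≡ 246 (mod 361)
51^18 ≡ 229 (mod 361)
51^19 ≡ 127 (mod 361)
51^38 ≡ 245 (mod 361)
51^57 ≡ 69 (mod 361)
51^114 ≡ 68 (mod 361)
51^171 ≡ 360 (mod 361)
51^342 ≡ 1 (mod 361) ✓
Therefore the multiplicative order of 51 modulo 361 is 342.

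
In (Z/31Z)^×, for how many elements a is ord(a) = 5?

4

φ(31) = 31 − 1 = 30 = 2 · 3 · 5.
(Z/31Z)^× is cyclic (|G| = 30); a cyclic group of order m has exactly φ(d) elements of each order d | m, and none otherwise.
5 | 30, and φ(5) = 5 − 1 = 4.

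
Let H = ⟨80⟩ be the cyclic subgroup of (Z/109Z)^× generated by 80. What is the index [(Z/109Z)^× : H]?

The order of 80 must divide φ(109) = 109 − 1 = 108 = 2^2 · 3^3.
Divisors of 108: 1, 2, 3, 4, 6, 9, 12, 18, 27, 36, 54, 108.
Check 80^d mod 109 for each divisor in increasing order:
80^1 ≡ 80 (mod 109)
80^2 ≡ 78 (mod 109)
80^3 ≡ 27 (mod 109)
80^4 ≡ 89 (mod 109)
80^6 ≡ 75 (mod 109)
80^9 ≡ 63 (mod 109)
80^12 ≡ 66 (mod 109)
80^18 ≡ 45 (mod 109)
80^27 ≡ 1 (mod 109) ✓
So ord_109(80) = 27, hence |⟨80⟩| = 27.
[(Z/109Z)^× : ⟨80⟩] = 108/27 = 4.

4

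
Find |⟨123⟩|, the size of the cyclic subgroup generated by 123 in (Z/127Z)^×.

Since 123 ∈ (Z/127Z)^×, its order divides φ(127) = 127 − 1 = 126 = 2 · 3^2 · 7.
Divisors of 126: 1, 2, 3, 6, 7, 9, 14, 18, 21, 42, 63, 126.
Test each divisor d:
123^1 ≡ 123 (mod 127)
123^2 ≡ 16 (mod 127)
123^3 ≡ 63 (mod 127)
123^6 ≡ 32 (mod 127)
123^7 ≡ 126 (mod 127)
123^9 ≡ 111 (mod 127)
123^14 ≡ 1 (mod 127) ✓
Therefore the multiplicative order of 123 modulo 127 is 14.

14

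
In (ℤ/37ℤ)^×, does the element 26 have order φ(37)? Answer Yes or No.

No

φ(37) = 37 − 1 = 36 = 2^2 · 3^2.
It suffices to check that the order of 26 is not a proper divisor of 36: compute 26^(36/q) for q ∈ {2, 3}.
26^18 ≡ 1 (mod 37)  [q = 2: ≡ 1 ✗]
26^12 ≡ 1 (mod 37)  [q = 3: ≡ 1 ✗]
Since 26^18 ≡ 1, the order of 26 divides 18 < 36, so 26 is not a primitive root.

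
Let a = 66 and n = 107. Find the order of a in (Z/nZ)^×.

ord(66) | φ(107) = 107 − 1 = 106 = 2 · 53.
Divisors of 106: 1, 2, 53, 106.
Test each divisor d:
66^1 ≡ 66
66^2 ≡ 76
66^53 ≡ 106
66^106 ≡ 1
Hence ord(66) = 106.

106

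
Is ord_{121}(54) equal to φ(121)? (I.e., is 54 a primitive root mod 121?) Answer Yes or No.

No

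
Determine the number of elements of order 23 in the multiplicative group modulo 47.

φ(47) = 47 − 1 = 46 = 2 · 23.
In a cyclic group of order 46, there are φ(d) elements of order d for each divisor d of 46, and zero for non-divisors.
23 | 46, and φ(23) = 23 − 1 = 22.

22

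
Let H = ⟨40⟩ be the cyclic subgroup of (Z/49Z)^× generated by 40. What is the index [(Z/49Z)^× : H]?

ord(40) | φ(49) = φ(7^2) = 7·(7−1) = 42 = 2 · 3 · 7.
Divisors of 42: 1, 2, 3, 6, 7, 14, 21, 42.
Compute 40^d (mod 49) for the divisors d until we hit 1:
40^1 ≡ 40 (mod 49)
40^2 ≡ 32 (mod 49)
40^3 ≡ 6 (mod 49)
40^6 ≡ 36 (mod 49)
40^7 ≡ 19 (mod 49)
40^14 ≡ 18 (mod 49)
40^21 ≡ 48 (mod 49)
40^42 ≡ 1 (mod 49) ✓
The order of 40 is 42, so the subgroup it generates has 42 elements.
[(Z/49Z)^× : ⟨40⟩] = 42/42 = 1.

1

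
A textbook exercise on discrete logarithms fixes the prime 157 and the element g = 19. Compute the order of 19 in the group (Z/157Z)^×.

39

The order of 19 must divide φ(157) = 157 − 1 = 156 = 2^2 · 3 · 13.
Divisors of 156: 1, 2, 3, 4, 6, 12, 13, 26, 39, 52, 78, 156.
Check 19^d mod 157 for each divisor in increasing order:
19^1 ≡ 19
19^2 ≡ 47
19^3 ≡ 108
19^4 ≡ 11
19^6 ≡ 46
19^12 ≡ 75
19^13 ≡ 12
19^26 ≡ 144
19^39 ≡ 1
The smallest such exponent is 39, so the order of 19 is 39.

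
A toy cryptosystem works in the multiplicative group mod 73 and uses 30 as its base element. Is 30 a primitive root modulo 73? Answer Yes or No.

φ(73) = 73 − 1 = 72 = 2^3 · 3^2.
An element g generates (Z/73Z)^× iff g^(72/q) ≢ 1 (mod 73) for each prime q ∈ {2, 3}.
30^36 ≡ 72 (mod 73)  [q = 2: ≢ 1 ✓]
30^24 ≡ 1 (mod 73)  [q = 3: ≡ 1 ✗]
Since 30^24 ≡ 1, the order of 30 divides 24 < 72, so 30 is not a primitive root.

No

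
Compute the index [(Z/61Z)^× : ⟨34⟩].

12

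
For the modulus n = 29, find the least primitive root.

2

φ(29) = 29 − 1 = 28 = 2^2 · 7.
g is a primitive root iff g^(28/q) ≢ 1 (mod 29) for each prime q ∈ {2, 7}.
g = 2: 2^14 ≡ 28; 2^4 ≡ 16 — none is 1, so 2 is a primitive root.
So 2 is the smallest generator of (Z/29Z)^×.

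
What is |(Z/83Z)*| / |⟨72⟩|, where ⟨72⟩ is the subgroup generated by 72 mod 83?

1

The order of 72 must divide φ(83) = 83 − 1 = 82 = 2 · 41.
Divisors of 82: 1, 2, 41, 82.
Evaluate successive powers at the divisors of 82:
72^1 ≡ 72
72^2 ≡ 38
72^41 ≡ 82
72^82 ≡ 1
The order of 72 is 82, so the subgroup it generates has 82 elements.
[(Z/83Z)^× : ⟨72⟩] = 82/82 = 1.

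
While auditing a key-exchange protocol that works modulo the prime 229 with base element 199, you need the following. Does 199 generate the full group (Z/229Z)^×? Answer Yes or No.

φ(229) = 229 − 1 = 228 = 2^2 · 3 · 19.
199 is a primitive root mod 229 iff 199^(φ(229)/q) ≢ 1 for every prime q | φ(229), i.e. q ∈ {2, 3, 19}.
199^114 ≡ 228 (mod 229)  [q = 2: ≢ 1 ✓]
199^76 ≡ 1 (mod 229)  [q = 3: ≡ 1 ✗]
199^12 ≡ 218 (mod 229)  [q = 19: ≢ 1 ✓]
The check at q = 3 fails, so 199 generates a proper subgroup.

No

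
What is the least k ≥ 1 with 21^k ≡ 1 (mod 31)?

30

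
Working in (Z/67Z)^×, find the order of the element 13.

66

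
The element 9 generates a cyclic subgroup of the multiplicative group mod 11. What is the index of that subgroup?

Since 9 ∈ (Z/11Z)^×, its order divides φ(11) = 11 − 1 = 10 = 2 · 5.
Divisors of 10: 1, 2, 5, 10.
Compute 9^d (mod 11) for the divisors d until we hit 1:
9^1 ≡ 9 (mod 11)
9^2 ≡ 4 (mod 11)
9^5 ≡ 1 (mod 11) ✓
The order of 9 is 5, so the subgroup it generates has 5 elements.
Index = |(Z/11Z)^×| / |⟨9⟩| = 10 / 5 = 2.

2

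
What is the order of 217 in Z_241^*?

30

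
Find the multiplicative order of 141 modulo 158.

13

By Lagrange's theorem, ord_158(141) divides φ(158) = φ(2)·φ(79) = 1·78 = 78 = 2 · 3 · 13.
Divisors of 78: 1, 2, 3, 6, 13, 26, 39, 78.
Test each divisor d:
141^1 ≡ 141 (mod 158)
141^2 ≡ 131 (mod 158)
141^3 ≡ 143 (mod 158)
141^6 ≡ 67 (mod 158)
141^13 ≡ 1 (mod 158) ✓
Hence ord(141) = 13.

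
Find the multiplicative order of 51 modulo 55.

By Lagrange's theorem, ord_55(51) divides φ(55) = φ(5·11) = (5−1)·(11−1) = 4·10 = 40 = 2^3 · 5.
Divisors of 40: 1, 2, 4, 5, 8, 10, 20, 40.
Test each divisor d:
51^1 ≡ 51 (mod 55)
51^2 ≡ 16 (mod 55)
51^4 ≡ 36 (mod 55)
51^5 ≡ 21 (mod 55)
51^8 ≡ 31 (mod 55)
51^10 ≡ 1 (mod 55) ✓
The smallest such exponent is 10, so the order of 51 is 10.

10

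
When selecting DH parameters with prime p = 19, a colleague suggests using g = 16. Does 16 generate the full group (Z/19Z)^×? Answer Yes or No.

No

φ(19) = 19 − 1 = 18 = 2 · 3^2.
Test 16^(18/q) mod 19 for each prime factor q of 18:
16^9 ≡ 1 (mod 19)  [q = 2: ≡ 1 ✗]
16^6 ≡ 7 (mod 19)  [q = 3: ≢ 1 ✓]
The check at q = 2 fails, so 16 generates a proper subgroup.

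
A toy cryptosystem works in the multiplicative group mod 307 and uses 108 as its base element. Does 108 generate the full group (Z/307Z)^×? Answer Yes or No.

No

φ(307) = 307 − 1 = 306 = 2 · 3^2 · 17.
108 is a primitive root mod 307 iff 108^(φ(307)/q) ≢ 1 for every prime q | φ(307), i.e. q ∈ {2, 3, 17}.
108^153 ≡ 306 (mod 307)  [q = 2: ≢ 1 ✓]
108^102 ≡ 1 (mod 307)  [q = 3: ≡ 1 ✗]
108^18 ≡ 102 (mod 307)  [q = 17: ≢ 1 ✓]
108^102 ≡ 1 shows ord(108) | 102, strictly less than φ(307); not a primitive root.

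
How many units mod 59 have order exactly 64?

0

φ(59) = 59 − 1 = 58 = 2 · 29.
(Z/59Z)^× is cyclic (|G| = 58); a cyclic group of order m has exactly φ(d) elements of each order d | m, and none otherwise.
Since 64 ∤ 58, the count is 0.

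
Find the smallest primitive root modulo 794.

5

φ(794) = φ(2)·φ(397) = 1·396 = 396 = 2^2 · 3^2 · 11.
Test candidates g = 2, 3, … against the prime factors q ∈ {2, 3, 11} of φ(794): g is a generator iff g^(396/q) ≢ 1 for every such q.
g = 2: gcd(2, 794) = 2 > 1, not a unit — skip.
g = 3: 3^198 ≡ 1 — hits 1, so not a primitive root.
g = 4: gcd(4, 794) = 2 > 1, not a unit — skip.
g = 5: 5^198 ≡ 793; 5^132 ≡ 759; 5^36 ≡ 687 — none is 1, so 5 is a primitive root.
Hence the least primitive root of 794 is 5.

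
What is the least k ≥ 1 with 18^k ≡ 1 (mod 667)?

Since 18 ∈ (Z/667Z)^×, its order divides φ(667) = φ(23·29) = (23−1)·(29−1) = 22·28 = 616 = 2^3 · 7 · 11.
Divisors of 616: 1, 2, 4, 7, 8, 11, 14, 22, 28, 44, 56, 77, 88, 154, 308, 616.
Check 18^d mod 667 for each divisor in increasing order:
18^1 ≡ 18 (mod 667)
18^2 ≡ 324 (mod 667)
18^4 ≡ 257 (mod 667)
18^7 ≡ 75 (mod 667)
18^8 ≡ 16 (mod 667)
18^11 ≡ 599 (mod 667)
18^14 ≡ 289 (mod 667)
18^22 ≡ 622 (mod 667)
18^28 ≡ 146 (mod 667)
18^44 ≡ 24 (mod 667)
18^56 ≡ 639 (mod 667)
18^77 ≡ 70 (mod 667)
18^88 ≡ 576 (mod 667)
18^154 ≡ 231 (mod 667)
18^308 ≡ 1 (mod 667) ✓
The smallest such exponent is 308, so the order of 18 is 308.

308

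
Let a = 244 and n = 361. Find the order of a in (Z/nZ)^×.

Since 244 ∈ (Z/361Z)^×, its order divides φ(361) = φ(19^2) = 19·(19−1) = 342 = 2 · 3^2 · 19.
Divisors of 342: 1, 2, 3, 6, 9, 18, 19, 38, 57, 114, 171, 342.
Test each divisor d:
244^1 ≡ 244
244^2 ≡ 332
244^3 ≡ 144
244^6 ≡ 159
244^9 ≡ 153
244^18 ≡ 305
244^19 ≡ 54
244^38 ≡ 28
244^57 ≡ 68
244^114 ≡ 292
244^171 ≡ 1
Hence ord(244) = 171.

171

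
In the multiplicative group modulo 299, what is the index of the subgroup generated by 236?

2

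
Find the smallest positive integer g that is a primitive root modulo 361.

φ(361) = φ(19^2) = 19·(19−1) = 342 = 2 · 3^2 · 19.
Test candidates g = 2, 3, … against the prime factors q ∈ {2, 3, 19} of φ(361): g is a generator iff g^(342/q) ≢ 1 for every such q.
g = 2: 2^171 ≡ 360; 2^114 ≡ 292; 2^18 ≡ 58 — none is 1, so 2 is a primitive root.
So 2 is the smallest generator of (Z/361Z)^×.

2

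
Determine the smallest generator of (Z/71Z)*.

φ(71) = 71 − 1 = 70 = 2 · 5 · 7.
Test candidates g = 2, 3, … against the prime factors q ∈ {2, 5, 7} of φ(71): g is a generator iff g^(70/q) ≢ 1 for every such q.
g = 2: 2^35 ≡ 1 — hits 1, so not a primitive root.
g = 3: 3^35 ≡ 1 — hits 1, so not a primitive root.
g = 4: 4^35 ≡ 1 — hits 1, so not a primitive root.
g = 5: 5^35 ≡ 1 — hits 1, so not a primitive root.
g = 6: 6^35 ≡ 1 — hits 1, so not a primitive root.
g = 7: 7^35 ≡ 70; 7^14 ≡ 54; 7^10 ≡ 45 — none is 1, so 7 is a primitive root.
The smallest primitive root modulo 71 is 7.

7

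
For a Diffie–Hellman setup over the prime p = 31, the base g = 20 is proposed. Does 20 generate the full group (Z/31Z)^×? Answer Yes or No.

φ(31) = 31 − 1 = 30 = 2 · 3 · 5.
20 is a primitive root mod 31 iff 20^(φ(31)/q) ≢ 1 for every prime q | φ(31), i.e. q ∈ {2, 3, 5}.
20^15 ≡ 1 (mod 31)  [q = 2: ≡ 1 ✗]
20^10 ≡ 5 (mod 31)  [q = 3: ≢ 1 ✓]
20^6 ≡ 4 (mod 31)  [q = 5: ≢ 1 ✓]
Since 20^15 ≡ 1, the order of 20 divides 15 < 30, so 20 is not a primitive root.

No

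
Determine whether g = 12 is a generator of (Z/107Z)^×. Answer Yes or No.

No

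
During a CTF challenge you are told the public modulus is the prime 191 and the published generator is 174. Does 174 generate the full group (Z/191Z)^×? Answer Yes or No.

Yes

φ(191) = 191 − 1 = 190 = 2 · 5 · 19.
It suffices to check that the order of 174 is not a proper divisor of 190: compute 174^(190/q) for q ∈ {2, 5, 19}.
174^95 ≡ 190 (mod 191)  [q = 2: ≢ 1 ✓]
174^38 ≡ 109 (mod 191)  [q = 5: ≢ 1 ✓]
174^10 ≡ 32 (mod 191)  [q = 19: ≢ 1 ✓]
None equal 1, so ord_191(174) = 190: 174 is a primitive root.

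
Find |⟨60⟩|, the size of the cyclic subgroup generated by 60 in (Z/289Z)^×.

136

Since 60 ∈ (Z/289Z)^×, its order divides φ(289) = φ(17^2) = 17·(17−1) = 272 = 2^4 · 17.
Divisors of 272: 1, 2, 4, 8, 16, 17, 34, 68, 136, 272.
Check 60^d mod 289 for each divisor in increasing order:
60^1 ≡ 60 (mod 289)
60^2 ≡ 132 (mod 289)
60^4 ≡ 84 (mod 289)
60^8 ≡ 120 (mod 289)
60^16 ≡ 239 (mod 289)
60^17 ≡ 179 (mod 289)
60^34 ≡ 251 (mod 289)
60^68 ≡ 288 (mod 289)
60^136 ≡ 1 (mod 289) ✓
So ord_289(60) = 136.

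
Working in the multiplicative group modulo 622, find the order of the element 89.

31

ord(89) | φ(622) = φ(2)·φ(311) = 1·310 = 310 = 2 · 5 · 31.
Divisors of 310: 1, 2, 5, 10, 31, 62, 155, 310.
Compute 89^d (mod 622) for the divisors d until we hit 1:
89^1 ≡ 89
89^2 ≡ 457
89^5 ≡ 335
89^10 ≡ 265
89^31 ≡ 1
Hence ord(89) = 31.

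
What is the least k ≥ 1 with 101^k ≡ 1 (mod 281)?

ord(101) | φ(281) = 281 − 1 = 280 = 2^3 · 5 · 7.
Divisors of 280: 1, 2, 4, 5, 7, 8, 10, 14, 20, 28, 35, 40, 56, 70, 140, 280.
Test each divisor d:
101^1 ≡ 101 (mod 281)
101^2 ≡ 85 (mod 281)
101^4 ≡ 200 (mod 281)
101^5 ≡ 249 (mod 281)
101^7 ≡ 90 (mod 281)
101^8 ≡ 98 (mod 281)
101^10 ≡ 181 (mod 281)
101^14 ≡ 232 (mod 281)
101^20 ≡ 165 (mod 281)
101^28 ≡ 153 (mod 281)
101^35 ≡ 1 (mod 281) ✓
So ord_281(101) = 35.

35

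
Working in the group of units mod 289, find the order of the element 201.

272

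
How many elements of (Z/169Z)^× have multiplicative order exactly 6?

2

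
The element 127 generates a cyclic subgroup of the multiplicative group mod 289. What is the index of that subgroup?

ord(127) | φ(289) = φ(17^2) = 17·(17−1) = 272 = 2^4 · 17.
Divisors of 272: 1, 2, 4, 8, 16, 17, 34, 68, 136, 272.
Test each divisor d:
127^1 ≡ 127
127^2 ≡ 234
127^4 ≡ 135
127^8 ≡ 18
127^16 ≡ 35
127^17 ≡ 110
127^34 ≡ 251
127^68 ≡ 288
127^136 ≡ 1
So ord_289(127) = 136, hence |⟨127⟩| = 136.
The index is φ(289) / ord(127) = 272 / 136 = 2.

2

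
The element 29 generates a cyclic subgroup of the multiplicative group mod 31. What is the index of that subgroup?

3

The order of 29 must divide φ(31) = 31 − 1 = 30 = 2 · 3 · 5.
Divisors of 30: 1, 2, 3, 5, 6, 10, 15, 30.
Test each divisor d:
29^1 ≡ 29 (mod 31)
29^2 ≡ 4 (mod 31)
29^3 ≡ 23 (mod 31)
29^5 ≡ 30 (mod 31)
29^6 ≡ 2 (mod 31)
29^10 ≡ 1 (mod 31) ✓
The order of 29 is 10, so the subgroup it generates has 10 elements.
Index = |(Z/31Z)^×| / |⟨29⟩| = 30 / 10 = 3.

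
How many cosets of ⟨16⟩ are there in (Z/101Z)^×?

The order of 16 must divide φ(101) = 101 − 1 = 100 = 2^2 · 5^2.
Divisors of 100: 1, 2, 4, 5, 10, 20, 25, 50, 100.
Test each divisor d:
16^1 ≡ 16 (mod 101)
16^2 ≡ 54 (mod 101)
16^4 ≡ 88 (mod 101)
16^5 ≡ 95 (mod 101)
16^10 ≡ 36 (mod 101)
16^20 ≡ 84 (mod 101)
16^25 ≡ 1 (mod 101) ✓
Thus |⟨16⟩| = ord(16) = 25.
The index is φ(101) / ord(16) = 100 / 25 = 4.

4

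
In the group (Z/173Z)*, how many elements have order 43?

42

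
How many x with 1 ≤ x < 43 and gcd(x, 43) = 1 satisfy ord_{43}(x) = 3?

φ(43) = 43 − 1 = 42 = 2 · 3 · 7.
(Z/43Z)^× is cyclic (|G| = 42); a cyclic group of order m has exactly φ(d) elements of each order d | m, and none otherwise.
3 | 42, and φ(3) = 3 − 1 = 2.

2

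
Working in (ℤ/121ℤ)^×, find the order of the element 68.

110

The order of 68 must divide φ(121) = φ(11^2) = 11·(11−1) = 110 = 2 · 5 · 11.
Divisors of 110: 1, 2, 5, 10, 11, 22, 55, 110.
Evaluate successive powers at the divisors of 110:
68^1 ≡ 68 (mod 121)
68^2 ≡ 26 (mod 121)
68^5 ≡ 109 (mod 121)
68^10 ≡ 23 (mod 121)
68^11 ≡ 112 (mod 121)
68^22 ≡ 81 (mod 121)
68^55 ≡ 120 (mod 121)
68^110 ≡ 1 (mod 121) ✓
So ord_121(68) = 110.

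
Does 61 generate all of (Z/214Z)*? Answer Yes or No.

No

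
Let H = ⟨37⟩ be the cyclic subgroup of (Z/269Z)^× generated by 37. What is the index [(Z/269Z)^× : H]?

4

ord(37) | φ(269) = 269 − 1 = 268 = 2^2 · 67.
Divisors of 268: 1, 2, 4, 67, 134, 268.
Evaluate successive powers at the divisors of 268:
37^1 ≡ 37 (mod 269)
37^2 ≡ 24 (mod 269)
37^4 ≡ 38 (mod 269)
37^67 ≡ 1 (mod 269) ✓
So ord_269(37) = 67, hence |⟨37⟩| = 67.
[(Z/269Z)^× : ⟨37⟩] = 268/67 = 4.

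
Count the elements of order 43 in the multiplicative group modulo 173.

φ(173) = 173 − 1 = 172 = 2^2 · 43.
Since (Z/173Z)^× is cyclic of order 172, the number of elements of order d is φ(d) when d | 172 and 0 otherwise.
43 | 172, and φ(43) = 43 − 1 = 42.

42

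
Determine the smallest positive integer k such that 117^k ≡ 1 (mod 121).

ord(117) | φ(121) = φ(11^2) = 11·(11−1) = 110 = 2 · 5 · 11.
Divisors of 110: 1, 2, 5, 10, 11, 22, 55, 110.
Compute 117^d (mod 121) for the divisors d until we hit 1:
117^1 ≡ 117 (mod 121)
117^2 ≡ 16 (mod 121)
117^5 ≡ 65 (mod 121)
117^10 ≡ 111 (mod 121)
117^11 ≡ 40 (mod 121)
117^22 ≡ 27 (mod 121)
117^55 ≡ 120 (mod 121)
117^110 ≡ 1 (mod 121) ✓
The smallest such exponent is 110, so the order of 117 is 110.

110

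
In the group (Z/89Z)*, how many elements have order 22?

10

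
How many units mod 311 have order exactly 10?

φ(311) = 311 − 1 = 310 = 2 · 5 · 31.
In a cyclic group of order 310, there are φ(d) elements of order d for each divisor d of 310, and zero for non-divisors.
10 = 2 · 5 divides 310, and φ(10) = 4.

4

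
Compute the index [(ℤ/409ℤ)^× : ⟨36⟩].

24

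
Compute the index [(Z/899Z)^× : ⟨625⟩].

40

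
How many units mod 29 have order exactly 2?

φ(29) = 29 − 1 = 28 = 2^2 · 7.
(Z/29Z)^× is cyclic (|G| = 28); a cyclic group of order m has exactly φ(d) elements of each order d | m, and none otherwise.
2 | 28, and φ(2) = 2 − 1 = 1.

1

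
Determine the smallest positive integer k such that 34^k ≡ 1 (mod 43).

The order of 34 must divide φ(43) = 43 − 1 = 42 = 2 · 3 · 7.
Divisors of 42: 1, 2, 3, 6, 7, 14, 21, 42.
Evaluate successive powers at the divisors of 42:
34^1 ≡ 34 (mod 43)
34^2 ≡ 38 (mod 43)
34^3 ≡ 2 (mod 43)
34^6 ≡ 4 (mod 43)
34^7 ≡ 7 (mod 43)
34^14 ≡ 6 (mod 43)
34^21 ≡ 42 (mod 43)
34^42 ≡ 1 (mod 43) ✓
The smallest such exponent is 42, so the order of 34 is 42.

42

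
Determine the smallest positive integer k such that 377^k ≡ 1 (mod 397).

396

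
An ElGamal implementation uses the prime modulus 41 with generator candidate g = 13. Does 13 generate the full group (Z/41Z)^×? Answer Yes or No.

φ(41) = 41 − 1 = 40 = 2^3 · 5.
An element g generates (Z/41Z)^× iff g^(40/q) ≢ 1 (mod 41) for each prime q ∈ {2, 5}.
13^20 ≡ 40 (mod 41)  [q = 2: ≢ 1 ✓]
13^8 ≡ 10 (mod 41)  [q = 5: ≢ 1 ✓]
All checks pass, so 13 has order 40 and is a primitive root modulo 41.

Yes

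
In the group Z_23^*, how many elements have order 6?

0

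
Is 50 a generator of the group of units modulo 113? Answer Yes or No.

φ(113) = 113 − 1 = 112 = 2^4 · 7.
It suffices to check that the order of 50 is not a proper divisor of 112: compute 50^(112/q) for q ∈ {2, 7}.
50^56 ≡ 1 (mod 113)  [q = 2: ≡ 1 ✗]
50^16 ≡ 16 (mod 113)  [q = 7: ≢ 1 ✓]
50^56 ≡ 1 shows ord(50) | 56, strictly less than φ(113); not a primitive root.

No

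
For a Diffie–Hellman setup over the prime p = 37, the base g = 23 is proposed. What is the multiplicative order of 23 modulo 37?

12

ord(23) | φ(37) = 37 − 1 = 36 = 2^2 · 3^2.
Divisors of 36: 1, 2, 3, 4, 6, 9, 12, 18, 36.
Check 23^d mod 37 for each divisor in increasing order:
23^1 ≡ 23 (mod 37)
23^2 ≡ 11 (mod 37)
23^3 ≡ 31 (mod 37)
23^4 ≡ 10 (mod 37)
23^6 ≡ 36 (mod 37)
23^9 ≡ 6 (mod 37)
23^12 ≡ 1 (mod 37) ✓
The smallest such exponent is 12, so the order of 23 is 12.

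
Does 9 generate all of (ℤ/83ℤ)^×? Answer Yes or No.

No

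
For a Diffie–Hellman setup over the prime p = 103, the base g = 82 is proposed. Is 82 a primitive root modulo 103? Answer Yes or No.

φ(103) = 103 − 1 = 102 = 2 · 3 · 17.
It suffices to check that the order of 82 is not a proper divisor of 102: compute 82^(102/q) for q ∈ {2, 3, 17}.
82^51 ≡ 1 (mod 103)  [q = 2: ≡ 1 ✗]
82^34 ≡ 56 (mod 103)  [q = 3: ≢ 1 ✓]
82^6 ≡ 81 (mod 103)  [q = 17: ≢ 1 ✓]
82^51 ≡ 1 shows ord(82) | 51, strictly less than φ(103); not a primitive root.

No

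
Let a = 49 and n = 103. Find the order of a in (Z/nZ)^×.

Since 49 ∈ (Z/103Z)^×, its order divides φ(103) = 103 − 1 = 102 = 2 · 3 · 17.
Divisors of 102: 1, 2, 3, 6, 17, 34, 51, 102.
Test each divisor d:
49^1 ≡ 49 (mod 103)
49^2 ≡ 32 (mod 103)
49^3 ≡ 23 (mod 103)
49^6 ≡ 14 (mod 103)
49^17 ≡ 56 (mod 103)
49^34 ≡ 46 (mod 103)
49^51 ≡ 1 (mod 103) ✓
Therefore the multiplicative order of 49 modulo 103 is 51.

51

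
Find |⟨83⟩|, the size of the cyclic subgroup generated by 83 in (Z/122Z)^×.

By Lagrange's theorem, ord_122(83) divides φ(122) = φ(2)·φ(61) = 1·60 = 60 = 2^2 · 3 · 5.
Divisors of 60: 1, 2, 3, 4, 5, 6, 10, 12, 15, 20, 30, 60.
Compute 83^d (mod 122) for the divisors d until we hit 1:
83^1 ≡ 83 (mod 122)
83^2 ≡ 57 (mod 122)
83^3 ≡ 95 (mod 122)
83^4 ≡ 77 (mod 122)
83^5 ≡ 47 (mod 122)
83^6 ≡ 119 (mod 122)
83^10 ≡ 13 (mod 122)
83^12 ≡ 9 (mod 122)
83^15 ≡ 1 (mod 122) ✓
The smallest such exponent is 15, so the order of 83 is 15.

15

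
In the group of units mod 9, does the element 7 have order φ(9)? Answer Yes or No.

φ(9) = φ(3^2) = 3·(3−1) = 6 = 2 · 3.
7 is a primitive root mod 9 iff 7^(φ(9)/q) ≢ 1 for every prime q | φ(9), i.e. q ∈ {2, 3}.
7^3 ≡ 1 (mod 9)  [q = 2: ≡ 1 ✗]
7^2 ≡ 4 (mod 9)  [q = 3: ≢ 1 ✓]
7^3 ≡ 1 shows ord(7) | 3, strictly less than φ(9); not a primitive root.

No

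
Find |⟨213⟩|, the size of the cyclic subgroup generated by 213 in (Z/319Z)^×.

By Lagrange's theorem, ord_319(213) divides φ(319) = φ(11·29) = (11−1)·(29−1) = 10·28 = 280 = 2^3 · 5 · 7.
Divisors of 280: 1, 2, 4, 5, 7, 8, 10, 14, 20, 28, 35, 40, 56, 70, 140, 280.
Evaluate successive powers at the divisors of 280:
213^1 ≡ 213
213^2 ≡ 71
213^4 ≡ 256
213^5 ≡ 298
213^7 ≡ 104
213^8 ≡ 141
213^10 ≡ 122
213^14 ≡ 289
213^20 ≡ 210
213^28 ≡ 262
213^35 ≡ 133
213^40 ≡ 78
213^56 ≡ 59
213^70 ≡ 144
213^140 ≡ 1
Hence ord(213) = 140.

140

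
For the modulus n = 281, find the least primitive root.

3

φ(281) = 281 − 1 = 280 = 2^3 · 5 · 7.
Test candidates g = 2, 3, … against the prime factors q ∈ {2, 5, 7} of φ(281): g is a generator iff g^(280/q) ≢ 1 for every such q.
g = 2: 2^140 ≡ 1 — hits 1, so not a primitive root.
g = 3: 3^140 ≡ 280; 3^56 ≡ 86; 3^40 ≡ 249 — none is 1, so 3 is a primitive root.
Hence the least primitive root of 281 is 3.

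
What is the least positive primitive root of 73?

φ(73) = 73 − 1 = 72 = 2^3 · 3^2.
Test candidates g = 2, 3, … against the prime factors q ∈ {2, 3} of φ(73): g is a generator iff g^(72/q) ≢ 1 for every such q.
g = 2: 2^36 ≡ 1 — hits 1, so not a primitive root.
g = 3: 3^36 ≡ 1 — hits 1, so not a primitive root.
g = 4: 4^36 ≡ 1 — hits 1, so not a primitive root.
g = 5: 5^36 ≡ 72; 5^24 ≡ 8 — none is 1, so 5 is a primitive root.
So 5 is the smallest generator of (Z/73Z)^×.

5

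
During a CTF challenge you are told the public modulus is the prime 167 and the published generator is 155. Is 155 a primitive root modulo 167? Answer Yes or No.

Yes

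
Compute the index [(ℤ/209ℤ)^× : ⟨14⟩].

2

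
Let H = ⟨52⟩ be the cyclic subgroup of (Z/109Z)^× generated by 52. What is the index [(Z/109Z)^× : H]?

Since 52 ∈ (Z/109Z)^×, its order divides φ(109) = 109 − 1 = 108 = 2^2 · 3^3.
Divisors of 108: 1, 2, 3, 4, 6, 9, 12, 18, 27, 36, 54, 108.
Evaluate successive powers at the divisors of 108:
52^1 ≡ 52 (mod 109)
52^2 ≡ 88 (mod 109)
52^3 ≡ 107 (mod 109)
52^4 ≡ 5 (mod 109)
52^6 ≡ 4 (mod 109)
52^9 ≡ 101 (mod 109)
52^12 ≡ 16 (mod 109)
52^18 ≡ 64 (mod 109)
52^27 ≡ 33 (mod 109)
52^36 ≡ 63 (mod 109)
52^54 ≡ 108 (mod 109)
52^108 ≡ 1 (mod 109) ✓
So ord_109(52) = 108, hence |⟨52⟩| = 108.
Index = |(Z/109Z)^×| / |⟨52⟩| = 108 / 108 = 1.

1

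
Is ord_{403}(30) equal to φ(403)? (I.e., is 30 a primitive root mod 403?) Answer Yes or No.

No

403 = 13 · 31 is a product of two distinct odd primes, so (Z/403Z)^× ≅ (Z/13Z)^× × (Z/31Z)^× is not cyclic.
No primitive root modulo 403 exists; in particular 30 is not one.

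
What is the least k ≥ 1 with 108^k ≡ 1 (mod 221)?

Since 108 ∈ (Z/221Z)^×, its order divides φ(221) = φ(13·17) = (13−1)·(17−1) = 12·16 = 192 = 2^6 · 3.
Divisors of 192: 1, 2, 3, 4, 6, 8, 12, 16, 24, 32, 48, 64, 96, 192.
Test each divisor d:
108^1 ≡ 108 (mod 221)
108^2 ≡ 172 (mod 221)
108^3 ≡ 12 (mod 221)
108^4 ≡ 191 (mod 221)
108^6 ≡ 144 (mod 221)
108^8 ≡ 16 (mod 221)
108^12 ≡ 183 (mod 221)
108^16 ≡ 35 (mod 221)
108^24 ≡ 118 (mod 221)
108^32 ≡ 120 (mod 221)
108^48 ≡ 1 (mod 221) ✓
The smallest such exponent is 48, so the order of 108 is 48.

48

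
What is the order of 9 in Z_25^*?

10

ord(9) | φ(25) = φ(5^2) = 5·(5−1) = 20 = 2^2 · 5.
Divisors of 20: 1, 2, 4, 5, 10, 20.
Test each divisor d:
9^1 ≡ 9
9^2 ≡ 6
9^4 ≡ 11
9^5 ≡ 24
9^10 ≡ 1
Hence ord(9) = 10.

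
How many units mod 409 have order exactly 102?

φ(409) = 409 − 1 = 408 = 2^3 · 3 · 17.
(Z/409Z)^× is cyclic (|G| = 408); a cyclic group of order m has exactly φ(d) elements of each order d | m, and none otherwise.
102 = 2 · 3 · 17 divides 408, and φ(102) = 32.

32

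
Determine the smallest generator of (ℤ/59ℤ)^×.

φ(59) = 59 − 1 = 58 = 2 · 29.
Test candidates g = 2, 3, … against the prime factors q ∈ {2, 29} of φ(59): g is a generator iff g^(58/q) ≢ 1 for every such q.
g = 2: 2^29 ≡ 58; 2^2 ≡ 4 — none is 1, so 2 is a primitive root.
Hence the least primitive root of 59 is 2.

2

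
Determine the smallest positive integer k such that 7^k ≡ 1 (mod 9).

3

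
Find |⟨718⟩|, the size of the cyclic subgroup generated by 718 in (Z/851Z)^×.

396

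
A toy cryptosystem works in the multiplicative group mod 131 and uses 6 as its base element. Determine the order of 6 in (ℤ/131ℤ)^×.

The order of 6 must divide φ(131) = 131 − 1 = 130 = 2 · 5 · 13.
Divisors of 130: 1, 2, 5, 10, 13, 26, 65, 130.
Compute 6^d (mod 131) for the divisors d until we hit 1:
6^1 ≡ 6
6^2 ≡ 36
6^5 ≡ 47
6^10 ≡ 113
6^13 ≡ 42
6^26 ≡ 61
6^65 ≡ 130
6^130 ≡ 1
The smallest such exponent is 130, so the order of 6 is 130.

130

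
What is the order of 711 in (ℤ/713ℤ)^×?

The order of 711 must divide φ(713) = φ(23·31) = (23−1)·(31−1) = 22·30 = 660 = 2^2 · 3 · 5 · 11.
Divisors of 660: 1, 2, 3, 4, 5, 6, 10, 11, 12, 15, 20, 22, 30, 33, 44, 55, 60, 66, 110, 132, 165, 220, 330, 660.
Compute 711^d (mod 713) for the divisors d until we hit 1:
711^1 ≡ 711 (mod 713)
711^2 ≡ 4 (mod 713)
711^3 ≡ 705 (mod 713)
711^4 ≡ 16 (mod 713)
711^5 ≡ 681 (mod 713)
711^6 ≡ 64 (mod 713)
711^10 ≡ 311 (mod 713)
711^11 ≡ 91 (mod 713)
711^12 ≡ 531 (mod 713)
711^15 ≡ 30 (mod 713)
711^20 ≡ 466 (mod 713)
711^22 ≡ 438 (mod 713)
711^30 ≡ 187 (mod 713)
711^33 ≡ 643 (mod 713)
711^44 ≡ 47 (mod 713)
711^55 ≡ 712 (mod 713)
711^60 ≡ 32 (mod 713)
711^66 ≡ 622 (mod 713)
711^110 ≡ 1 (mod 713) ✓
Therefore the multiplicative order of 711 modulo 713 is 110.

110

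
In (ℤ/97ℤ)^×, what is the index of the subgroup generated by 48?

2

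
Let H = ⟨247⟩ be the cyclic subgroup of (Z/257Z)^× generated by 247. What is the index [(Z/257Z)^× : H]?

1

The order of 247 must divide φ(257) = 257 − 1 = 256 = 2^8.
Divisors of 256: 1, 2, 4, 8, 16, 32, 64, 128, 256.
Test each divisor d:
247^1 ≡ 247
247^2 ≡ 100
247^4 ≡ 234
247^8 ≡ 15
247^16 ≡ 225
247^32 ≡ 253
247^64 ≡ 16
247^128 ≡ 256
247^256 ≡ 1
Thus |⟨247⟩| = ord(247) = 256.
The index is φ(257) / ord(247) = 256 / 256 = 1.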